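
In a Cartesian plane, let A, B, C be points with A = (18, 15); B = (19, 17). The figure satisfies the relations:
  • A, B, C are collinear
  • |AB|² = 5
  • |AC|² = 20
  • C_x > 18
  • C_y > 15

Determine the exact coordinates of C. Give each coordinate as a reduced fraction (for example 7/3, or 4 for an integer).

C = (20, 19)

1. C_x = 20  [[A, B, C are collinear ⇒ -2x+1y+21=0] ∩ [|C−(18, 15)|²=20]]
2. C_y = 19  [[A, B, C are collinear ⇒ -2x+1y+21=0] ∩ [|C−(18, 15)|²=20]]
   so C = (20, 19)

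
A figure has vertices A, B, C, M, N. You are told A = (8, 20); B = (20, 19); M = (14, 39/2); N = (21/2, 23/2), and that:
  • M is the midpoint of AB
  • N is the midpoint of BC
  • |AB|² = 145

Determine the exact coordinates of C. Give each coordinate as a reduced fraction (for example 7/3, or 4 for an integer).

1. C_x = 1  [C = 2·N−B = 2·(21/2, 23/2)−(20, 19)]
2. C_y = 4  [C = 2·N−B = 2·(21/2, 23/2)−(20, 19)]
   so C = (1, 4)

C = (1, 4)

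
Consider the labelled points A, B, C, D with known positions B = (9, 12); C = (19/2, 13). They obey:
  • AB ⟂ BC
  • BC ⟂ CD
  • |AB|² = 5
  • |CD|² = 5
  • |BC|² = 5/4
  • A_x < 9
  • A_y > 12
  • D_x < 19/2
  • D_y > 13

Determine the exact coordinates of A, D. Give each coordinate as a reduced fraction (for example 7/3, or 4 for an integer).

A = (7, 13)
D = (15/2, 14)

1. A_x = 7  [[AB ⟂ BC ⇒ -1/2x-1y+33/2=0] ∩ [|A−(9, 12)|²=5]]
2. A_y = 13  [[AB ⟂ BC ⇒ -1/2x-1y+33/2=0] ∩ [|A−(9, 12)|²=5]]
   so A = (7, 13)
3. D_x = 15/2  [[BC ⟂ CD ⇒ 1/2x+1y-71/4=0] ∩ [|D−(19/2, 13)|²=5]]
4. D_y = 14  [[BC ⟂ CD ⇒ 1/2x+1y-71/4=0] ∩ [|D−(19/2, 13)|²=5]]
   so D = (15/2, 14)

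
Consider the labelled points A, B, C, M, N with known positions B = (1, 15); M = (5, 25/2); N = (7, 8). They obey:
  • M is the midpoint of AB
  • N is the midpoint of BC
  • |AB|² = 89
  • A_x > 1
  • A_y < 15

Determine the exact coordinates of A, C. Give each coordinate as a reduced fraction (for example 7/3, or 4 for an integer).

A = (9, 10)
C = (13, 1)

1. A_x = 9  [A = 2·M−B = 2·(5, 25/2)−(1, 15)]
2. A_y = 10  [A = 2·M−B = 2·(5, 25/2)−(1, 15)]
   so A = (9, 10)
3. C_x = 13  [C = 2·N−B = 2·(7, 8)−(1, 15)]
4. C_y = 1  [C = 2·N−B = 2·(7, 8)−(1, 15)]
   so C = (13, 1)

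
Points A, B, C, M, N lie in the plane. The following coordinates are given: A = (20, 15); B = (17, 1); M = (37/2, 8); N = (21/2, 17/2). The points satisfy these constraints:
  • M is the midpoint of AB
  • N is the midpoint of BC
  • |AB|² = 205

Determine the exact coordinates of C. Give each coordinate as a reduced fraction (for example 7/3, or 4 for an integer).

1. C_x = 4  [C = 2·N−B = 2·(21/2, 17/2)−(17, 1)]
2. C_y = 16  [C = 2·N−B = 2·(21/2, 17/2)−(17, 1)]
   so C = (4, 16)

C = (4, 16)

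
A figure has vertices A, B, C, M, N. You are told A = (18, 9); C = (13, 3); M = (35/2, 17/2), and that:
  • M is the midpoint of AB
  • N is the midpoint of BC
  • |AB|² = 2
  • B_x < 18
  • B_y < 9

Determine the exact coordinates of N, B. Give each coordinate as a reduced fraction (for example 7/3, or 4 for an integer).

1. B_x = 17  [B = 2·M−A = 2·(35/2, 17/2)−(18, 9)]
2. B_y = 8  [B = 2·M−A = 2·(35/2, 17/2)−(18, 9)]
   so B = (17, 8)
3. N_x = 15  [2·N = B+C = (17, 8)+(13, 3)]
4. N_y = 11/2  [2·N = B+C = (17, 8)+(13, 3)]
   so N = (15, 11/2)

N = (15, 11/2)
B = (17, 8)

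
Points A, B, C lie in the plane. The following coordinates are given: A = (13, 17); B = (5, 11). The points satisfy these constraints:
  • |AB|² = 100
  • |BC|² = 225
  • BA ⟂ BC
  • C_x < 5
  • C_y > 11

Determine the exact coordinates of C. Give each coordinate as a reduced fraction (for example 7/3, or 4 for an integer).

C = (-4, 23)

1. C_x = -4  [[BA ⟂ BC ⇒ 8x+6y-106=0] ∩ [|C−(5, 11)|²=225]]
2. C_y = 23  [[BA ⟂ BC ⇒ 8x+6y-106=0] ∩ [|C−(5, 11)|²=225]]
   so C = (-4, 23)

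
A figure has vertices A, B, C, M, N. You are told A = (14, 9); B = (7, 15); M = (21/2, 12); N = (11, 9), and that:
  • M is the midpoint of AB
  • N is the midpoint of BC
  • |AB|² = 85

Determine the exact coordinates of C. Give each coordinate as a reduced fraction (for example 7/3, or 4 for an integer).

C = (15, 3)

1. C_x = 15  [C = 2·N−B = 2·(11, 9)−(7, 15)]
2. C_y = 3  [C = 2·N−B = 2·(11, 9)−(7, 15)]
   so C = (15, 3)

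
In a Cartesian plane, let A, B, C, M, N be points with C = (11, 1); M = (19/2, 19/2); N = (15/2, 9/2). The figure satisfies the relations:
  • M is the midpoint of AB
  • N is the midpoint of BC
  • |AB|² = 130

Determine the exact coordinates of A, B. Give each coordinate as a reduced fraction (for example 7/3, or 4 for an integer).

1. B_x = 4  [B = 2·N−C = 2·(15/2, 9/2)−(11, 1)]
2. B_y = 8  [B = 2·N−C = 2·(15/2, 9/2)−(11, 1)]
   so B = (4, 8)
3. A_x = 15  [A = 2·M−B = 2·(19/2, 19/2)−(4, 8)]
4. A_y = 11  [A = 2·M−B = 2·(19/2, 19/2)−(4, 8)]
   so A = (15, 11)

A = (15, 11)
B = (4, 8)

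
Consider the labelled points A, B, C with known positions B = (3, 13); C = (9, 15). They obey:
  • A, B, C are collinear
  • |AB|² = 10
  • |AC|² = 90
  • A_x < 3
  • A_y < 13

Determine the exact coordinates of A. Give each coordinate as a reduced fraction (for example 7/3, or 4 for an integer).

1. A_x = 0  [[A, B, C are collinear ⇒ -2x+6y-72=0] ∩ [|A−(3, 13)|²=10]]
2. A_y = 12  [[A, B, C are collinear ⇒ -2x+6y-72=0] ∩ [|A−(3, 13)|²=10]]
   so A = (0, 12)

A = (0, 12)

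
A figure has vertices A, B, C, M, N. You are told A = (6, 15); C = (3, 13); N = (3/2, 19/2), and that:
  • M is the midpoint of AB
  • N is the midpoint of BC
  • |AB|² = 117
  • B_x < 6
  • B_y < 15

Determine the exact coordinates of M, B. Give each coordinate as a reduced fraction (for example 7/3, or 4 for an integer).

1. B_x = 0  [B = 2·N−C = 2·(3/2, 19/2)−(3, 13)]
2. B_y = 6  [B = 2·N−C = 2·(3/2, 19/2)−(3, 13)]
   so B = (0, 6)
3. M_x = 3  [2·M = A+B = (6, 15)+(0, 6)]
4. M_y = 21/2  [2·M = A+B = (6, 15)+(0, 6)]
   so M = (3, 21/2)

M = (3, 21/2)
B = (0, 6)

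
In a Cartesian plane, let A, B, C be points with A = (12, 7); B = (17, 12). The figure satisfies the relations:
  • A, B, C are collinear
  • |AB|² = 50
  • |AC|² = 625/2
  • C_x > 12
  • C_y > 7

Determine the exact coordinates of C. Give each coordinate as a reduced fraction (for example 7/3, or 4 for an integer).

C = (49/2, 39/2)

1. C_x = 49/2  [[A, B, C are collinear ⇒ -5x+5y+25=0] ∩ [|C−(12, 7)|²=625/2]]
2. C_y = 39/2  [[A, B, C are collinear ⇒ -5x+5y+25=0] ∩ [|C−(12, 7)|²=625/2]]
   so C = (49/2, 39/2)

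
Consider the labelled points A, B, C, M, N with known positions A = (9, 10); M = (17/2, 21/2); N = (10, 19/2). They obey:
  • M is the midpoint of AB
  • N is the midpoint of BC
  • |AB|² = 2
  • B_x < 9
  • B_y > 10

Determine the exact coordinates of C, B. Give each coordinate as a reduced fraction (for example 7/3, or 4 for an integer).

C = (12, 8)
B = (8, 11)

1. B_x = 8  [B = 2·M−A = 2·(17/2, 21/2)−(9, 10)]
2. B_y = 11  [B = 2·M−A = 2·(17/2, 21/2)−(9, 10)]
   so B = (8, 11)
3. C_x = 12  [C = 2·N−B = 2·(10, 19/2)−(8, 11)]
4. C_y = 8  [C = 2·N−B = 2·(10, 19/2)−(8, 11)]
   so C = (12, 8)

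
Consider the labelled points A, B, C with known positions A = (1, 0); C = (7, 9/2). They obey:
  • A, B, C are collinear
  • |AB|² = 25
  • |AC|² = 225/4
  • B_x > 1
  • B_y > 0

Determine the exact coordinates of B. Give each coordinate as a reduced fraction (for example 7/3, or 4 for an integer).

B = (5, 3)

1. B_x = 5  [[A, B, C are collinear ⇒ 9/2x-6y-9/2=0] ∩ [|B−(1, 0)|²=25]]
2. B_y = 3  [[A, B, C are collinear ⇒ 9/2x-6y-9/2=0] ∩ [|B−(1, 0)|²=25]]
   so B = (5, 3)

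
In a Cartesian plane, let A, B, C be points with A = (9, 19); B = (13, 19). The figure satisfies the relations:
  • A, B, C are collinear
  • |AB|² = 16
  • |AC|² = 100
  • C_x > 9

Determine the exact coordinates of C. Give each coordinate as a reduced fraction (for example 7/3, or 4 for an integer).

1. C_x = 19  [[A, B, C are collinear ⇒ 4y-76=0] ∩ [|C−(9, 19)|²=100]]
2. C_y = 19  [[A, B, C are collinear ⇒ 4y-76=0] ∩ [|C−(9, 19)|²=100]]
   so C = (19, 19)

C = (19, 19)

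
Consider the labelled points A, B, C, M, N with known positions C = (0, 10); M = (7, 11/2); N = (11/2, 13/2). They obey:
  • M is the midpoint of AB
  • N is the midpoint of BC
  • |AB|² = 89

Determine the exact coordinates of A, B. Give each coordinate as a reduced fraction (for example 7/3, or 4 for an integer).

A = (3, 8)
B = (11, 3)

1. B_x = 11  [B = 2·N−C = 2·(11/2, 13/2)−(0, 10)]
2. B_y = 3  [B = 2·N−C = 2·(11/2, 13/2)−(0, 10)]
   so B = (11, 3)
3. A_x = 3  [A = 2·M−B = 2·(7, 11/2)−(11, 3)]
4. A_y = 8  [A = 2·M−B = 2·(7, 11/2)−(11, 3)]
   so A = (3, 8)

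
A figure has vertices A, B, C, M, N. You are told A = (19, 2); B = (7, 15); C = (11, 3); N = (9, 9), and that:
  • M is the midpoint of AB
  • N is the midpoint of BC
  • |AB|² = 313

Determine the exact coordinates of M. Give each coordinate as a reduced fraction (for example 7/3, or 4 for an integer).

1. M_x = 13  [2·M = A+B = (19, 2)+(7, 15)]
2. M_y = 17/2  [2·M = A+B = (19, 2)+(7, 15)]
   so M = (13, 17/2)

M = (13, 17/2)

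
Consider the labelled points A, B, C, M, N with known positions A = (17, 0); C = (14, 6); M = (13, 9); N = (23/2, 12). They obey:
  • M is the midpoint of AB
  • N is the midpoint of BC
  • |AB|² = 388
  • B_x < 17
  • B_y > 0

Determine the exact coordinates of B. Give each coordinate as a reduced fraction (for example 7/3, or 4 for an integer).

1. B_x = 9  [B = 2·M−A = 2·(13, 9)−(17, 0)]
2. B_y = 18  [B = 2·M−A = 2·(13, 9)−(17, 0)]
   so B = (9, 18)

B = (9, 18)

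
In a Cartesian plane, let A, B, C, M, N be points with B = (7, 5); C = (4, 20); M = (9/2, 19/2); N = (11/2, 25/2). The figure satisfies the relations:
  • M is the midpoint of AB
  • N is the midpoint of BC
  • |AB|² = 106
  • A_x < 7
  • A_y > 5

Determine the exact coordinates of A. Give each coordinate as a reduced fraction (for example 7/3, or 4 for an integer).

A = (2, 14)

1. A_x = 2  [A = 2·M−B = 2·(9/2, 19/2)−(7, 5)]
2. A_y = 14  [A = 2·M−B = 2·(9/2, 19/2)−(7, 5)]
   so A = (2, 14)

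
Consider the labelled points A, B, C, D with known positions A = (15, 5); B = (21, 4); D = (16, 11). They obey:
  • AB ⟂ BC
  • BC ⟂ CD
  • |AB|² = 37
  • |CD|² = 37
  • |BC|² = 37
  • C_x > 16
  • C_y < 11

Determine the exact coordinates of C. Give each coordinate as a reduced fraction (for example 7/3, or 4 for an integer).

1. C_x = 22  [[AB ⟂ BC ⇒ 6x-1y-122=0] ∩ [|C−(16, 11)|²=37]]
2. C_y = 10  [[AB ⟂ BC ⇒ 6x-1y-122=0] ∩ [|C−(16, 11)|²=37]]
   so C = (22, 10)

C = (22, 10)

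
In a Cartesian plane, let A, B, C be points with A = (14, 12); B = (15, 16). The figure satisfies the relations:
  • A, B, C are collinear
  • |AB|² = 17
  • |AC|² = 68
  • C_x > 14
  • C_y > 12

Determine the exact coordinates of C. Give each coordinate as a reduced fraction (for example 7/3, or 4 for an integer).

C = (16, 20)

1. C_x = 16  [[A, B, C are collinear ⇒ -4x+1y+44=0] ∩ [|C−(14, 12)|²=68]]
2. C_y = 20  [[A, B, C are collinear ⇒ -4x+1y+44=0] ∩ [|C−(14, 12)|²=68]]
   so C = (16, 20)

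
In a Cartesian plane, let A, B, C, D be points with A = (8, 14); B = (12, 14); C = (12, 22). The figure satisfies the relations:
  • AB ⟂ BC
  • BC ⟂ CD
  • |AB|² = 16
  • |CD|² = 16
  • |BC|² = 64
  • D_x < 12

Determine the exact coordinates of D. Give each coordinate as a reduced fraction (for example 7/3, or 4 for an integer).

D = (8, 22)

1. D_x = 8  [[BC ⟂ CD ⇒ 8y-176=0] ∩ [|D−(12, 22)|²=16]]
2. D_y = 22  [[BC ⟂ CD ⇒ 8y-176=0] ∩ [|D−(12, 22)|²=16]]
   so D = (8, 22)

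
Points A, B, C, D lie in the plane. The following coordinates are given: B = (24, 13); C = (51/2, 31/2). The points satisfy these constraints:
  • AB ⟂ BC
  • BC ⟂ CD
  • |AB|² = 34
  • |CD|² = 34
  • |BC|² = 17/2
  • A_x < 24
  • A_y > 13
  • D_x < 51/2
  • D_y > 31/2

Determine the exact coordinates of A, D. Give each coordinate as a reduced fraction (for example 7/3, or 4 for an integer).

A = (19, 16)
D = (41/2, 37/2)

1. A_x = 19  [[AB ⟂ BC ⇒ -3/2x-5/2y+137/2=0] ∩ [|A−(24, 13)|²=34]]
2. A_y = 16  [[AB ⟂ BC ⇒ -3/2x-5/2y+137/2=0] ∩ [|A−(24, 13)|²=34]]
   so A = (19, 16)
3. D_x = 41/2  [[BC ⟂ CD ⇒ 3/2x+5/2y-77=0] ∩ [|D−(51/2, 31/2)|²=34]]
4. D_y = 37/2  [[BC ⟂ CD ⇒ 3/2x+5/2y-77=0] ∩ [|D−(51/2, 31/2)|²=34]]
   so D = (41/2, 37/2)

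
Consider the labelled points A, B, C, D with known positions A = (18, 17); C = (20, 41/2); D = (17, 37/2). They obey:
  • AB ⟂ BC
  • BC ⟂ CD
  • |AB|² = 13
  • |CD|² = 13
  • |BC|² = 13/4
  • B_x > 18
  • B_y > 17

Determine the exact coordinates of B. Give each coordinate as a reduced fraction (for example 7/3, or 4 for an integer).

B = (21, 19)

1. B_x = 21  [[BC ⟂ CD ⇒ 3x+2y-101=0] ∩ [|B−(18, 17)|²=13]]
2. B_y = 19  [[BC ⟂ CD ⇒ 3x+2y-101=0] ∩ [|B−(18, 17)|²=13]]
   so B = (21, 19)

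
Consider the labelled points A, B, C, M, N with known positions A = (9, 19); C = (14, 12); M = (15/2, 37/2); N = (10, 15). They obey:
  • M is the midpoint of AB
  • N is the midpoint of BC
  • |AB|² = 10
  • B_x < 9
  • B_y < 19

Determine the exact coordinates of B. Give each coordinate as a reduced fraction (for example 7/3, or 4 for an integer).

1. B_x = 6  [B = 2·M−A = 2·(15/2, 37/2)−(9, 19)]
2. B_y = 18  [B = 2·M−A = 2·(15/2, 37/2)−(9, 19)]
   so B = (6, 18)

B = (6, 18)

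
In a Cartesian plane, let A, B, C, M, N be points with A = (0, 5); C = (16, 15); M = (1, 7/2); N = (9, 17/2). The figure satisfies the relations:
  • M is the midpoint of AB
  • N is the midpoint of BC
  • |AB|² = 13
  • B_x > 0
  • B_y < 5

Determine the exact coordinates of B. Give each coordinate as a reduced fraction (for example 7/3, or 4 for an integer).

1. B_x = 2  [B = 2·M−A = 2·(1, 7/2)−(0, 5)]
2. B_y = 2  [B = 2·M−A = 2·(1, 7/2)−(0, 5)]
   so B = (2, 2)

B = (2, 2)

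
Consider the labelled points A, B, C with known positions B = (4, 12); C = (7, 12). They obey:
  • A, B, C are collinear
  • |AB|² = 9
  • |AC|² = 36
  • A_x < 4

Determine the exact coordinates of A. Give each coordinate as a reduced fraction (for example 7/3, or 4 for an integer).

1. A_x = 1  [[A, B, C are collinear ⇒ 3y-36=0] ∩ [|A−(4, 12)|²=9]]
2. A_y = 12  [[A, B, C are collinear ⇒ 3y-36=0] ∩ [|A−(4, 12)|²=9]]
   so A = (1, 12)

A = (1, 12)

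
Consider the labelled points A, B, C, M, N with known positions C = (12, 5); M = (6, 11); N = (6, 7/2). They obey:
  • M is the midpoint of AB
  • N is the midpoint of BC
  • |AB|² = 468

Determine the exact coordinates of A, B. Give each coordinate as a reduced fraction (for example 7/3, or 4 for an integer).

A = (12, 20)
B = (0, 2)

1. B_x = 0  [B = 2·N−C = 2·(6, 7/2)−(12, 5)]
2. B_y = 2  [B = 2·N−C = 2·(6, 7/2)−(12, 5)]
   so B = (0, 2)
3. A_x = 12  [A = 2·M−B = 2·(6, 11)−(0, 2)]
4. A_y = 20  [A = 2·M−B = 2·(6, 11)−(0, 2)]
   so A = (12, 20)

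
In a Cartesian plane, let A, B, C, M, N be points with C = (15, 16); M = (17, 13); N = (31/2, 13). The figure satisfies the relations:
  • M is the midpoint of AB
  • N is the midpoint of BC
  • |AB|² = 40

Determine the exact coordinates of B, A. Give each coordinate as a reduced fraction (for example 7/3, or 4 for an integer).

1. B_x = 16  [B = 2·N−C = 2·(31/2, 13)−(15, 16)]
2. B_y = 10  [B = 2·N−C = 2·(31/2, 13)−(15, 16)]
   so B = (16, 10)
3. A_x = 18  [A = 2·M−B = 2·(17, 13)−(16, 10)]
4. A_y = 16  [A = 2·M−B = 2·(17, 13)−(16, 10)]
   so A = (18, 16)

B = (16, 10)
A = (18, 16)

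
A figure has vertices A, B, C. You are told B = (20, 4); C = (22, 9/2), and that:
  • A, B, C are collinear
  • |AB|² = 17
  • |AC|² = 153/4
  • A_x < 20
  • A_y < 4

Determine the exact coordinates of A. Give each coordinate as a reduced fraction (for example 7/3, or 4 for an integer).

1. A_x = 16  [[A, B, C are collinear ⇒ -1/2x+2y+2=0] ∩ [|A−(20, 4)|²=17]]
2. A_y = 3  [[A, B, C are collinear ⇒ -1/2x+2y+2=0] ∩ [|A−(20, 4)|²=17]]
   so A = (16, 3)

A = (16, 3)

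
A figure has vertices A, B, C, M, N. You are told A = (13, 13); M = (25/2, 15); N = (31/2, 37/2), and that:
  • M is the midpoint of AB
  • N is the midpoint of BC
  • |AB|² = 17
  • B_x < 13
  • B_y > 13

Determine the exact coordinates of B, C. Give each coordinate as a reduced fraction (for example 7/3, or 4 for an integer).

B = (12, 17)
C = (19, 20)

1. B_x = 12  [B = 2·M−A = 2·(25/2, 15)−(13, 13)]
2. B_y = 17  [B = 2·M−A = 2·(25/2, 15)−(13, 13)]
   so B = (12, 17)
3. C_x = 19  [C = 2·N−B = 2·(31/2, 37/2)−(12, 17)]
4. C_y = 20  [C = 2·N−B = 2·(31/2, 37/2)−(12, 17)]
   so C = (19, 20)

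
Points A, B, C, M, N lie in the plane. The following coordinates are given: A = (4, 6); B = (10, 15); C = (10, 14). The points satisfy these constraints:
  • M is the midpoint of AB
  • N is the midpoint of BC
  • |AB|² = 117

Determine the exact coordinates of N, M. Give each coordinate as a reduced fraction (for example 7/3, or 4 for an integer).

1. M_x = 7  [2·M = A+B = (4, 6)+(10, 15)]
2. M_y = 21/2  [2·M = A+B = (4, 6)+(10, 15)]
   so M = (7, 21/2)
3. N_x = 10  [2·N = B+C = (10, 15)+(10, 14)]
4. N_y = 29/2  [2·N = B+C = (10, 15)+(10, 14)]
   so N = (10, 29/2)

N = (10, 29/2)
M = (7, 21/2)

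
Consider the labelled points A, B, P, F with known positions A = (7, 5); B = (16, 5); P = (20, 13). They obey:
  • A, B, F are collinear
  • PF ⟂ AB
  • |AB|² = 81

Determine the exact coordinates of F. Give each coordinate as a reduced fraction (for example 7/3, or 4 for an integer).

F = (20, 5)

1. F_x = 20  [[A, B, F are collinear ⇒ 9y-45=0] ∩ [PF ⟂ AB ⇒ 9x-180=0]]
2. F_y = 5  [[A, B, F are collinear ⇒ 9y-45=0] ∩ [PF ⟂ AB ⇒ 9x-180=0]]
   so F = (20, 5)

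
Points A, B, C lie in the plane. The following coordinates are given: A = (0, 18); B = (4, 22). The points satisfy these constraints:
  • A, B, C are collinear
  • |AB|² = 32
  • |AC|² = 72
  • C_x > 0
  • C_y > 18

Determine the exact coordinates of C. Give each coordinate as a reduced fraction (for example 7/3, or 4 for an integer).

C = (6, 24)

1. C_x = 6  [[A, B, C are collinear ⇒ -4x+4y-72=0] ∩ [|C−(0, 18)|²=72]]
2. C_y = 24  [[A, B, C are collinear ⇒ -4x+4y-72=0] ∩ [|C−(0, 18)|²=72]]
   so C = (6, 24)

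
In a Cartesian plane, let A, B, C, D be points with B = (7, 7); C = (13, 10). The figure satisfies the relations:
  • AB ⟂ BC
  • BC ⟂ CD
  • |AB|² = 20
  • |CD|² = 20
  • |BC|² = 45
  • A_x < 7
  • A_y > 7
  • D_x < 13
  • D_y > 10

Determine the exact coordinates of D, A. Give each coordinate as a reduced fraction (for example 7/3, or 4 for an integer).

D = (11, 14)
A = (5, 11)

1. D_x = 11  [[BC ⟂ CD ⇒ 6x+3y-108=0] ∩ [|D−(13, 10)|²=20]]
2. D_y = 14  [[BC ⟂ CD ⇒ 6x+3y-108=0] ∩ [|D−(13, 10)|²=20]]
   so D = (11, 14)
3. A_x = 5  [[AB ⟂ BC ⇒ -6x-3y+63=0] ∩ [|A−(7, 7)|²=20]]
4. A_y = 11  [[AB ⟂ BC ⇒ -6x-3y+63=0] ∩ [|A−(7, 7)|²=20]]
   so A = (5, 11)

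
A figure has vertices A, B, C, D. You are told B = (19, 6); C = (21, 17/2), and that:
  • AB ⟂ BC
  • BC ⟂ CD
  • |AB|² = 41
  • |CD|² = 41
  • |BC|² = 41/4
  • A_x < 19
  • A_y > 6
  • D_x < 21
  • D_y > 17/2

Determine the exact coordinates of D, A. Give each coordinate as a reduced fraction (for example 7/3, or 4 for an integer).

D = (16, 25/2)
A = (14, 10)

1. D_x = 16  [[BC ⟂ CD ⇒ 2x+5/2y-253/4=0] ∩ [|D−(21, 17/2)|²=41]]
2. D_y = 25/2  [[BC ⟂ CD ⇒ 2x+5/2y-253/4=0] ∩ [|D−(21, 17/2)|²=41]]
   so D = (16, 25/2)
3. A_x = 14  [[AB ⟂ BC ⇒ -2x-5/2y+53=0] ∩ [|A−(19, 6)|²=41]]
4. A_y = 10  [[AB ⟂ BC ⇒ -2x-5/2y+53=0] ∩ [|A−(19, 6)|²=41]]
   so A = (14, 10)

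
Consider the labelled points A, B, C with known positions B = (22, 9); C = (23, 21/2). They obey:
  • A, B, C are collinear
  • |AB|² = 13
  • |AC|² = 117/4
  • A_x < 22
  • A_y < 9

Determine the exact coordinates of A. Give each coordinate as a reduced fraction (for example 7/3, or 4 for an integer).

1. A_x = 20  [[A, B, C are collinear ⇒ -3/2x+1y+24=0] ∩ [|A−(22, 9)|²=13]]
2. A_y = 6  [[A, B, C are collinear ⇒ -3/2x+1y+24=0] ∩ [|A−(22, 9)|²=13]]
   so A = (20, 6)

A = (20, 6)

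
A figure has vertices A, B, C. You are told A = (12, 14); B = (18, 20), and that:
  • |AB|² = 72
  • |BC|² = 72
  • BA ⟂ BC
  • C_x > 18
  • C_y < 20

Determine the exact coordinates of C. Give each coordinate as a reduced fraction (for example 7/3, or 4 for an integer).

C = (24, 14)

1. C_x = 24  [[BA ⟂ BC ⇒ -6x-6y+228=0] ∩ [|C−(18, 20)|²=72]]
2. C_y = 14  [[BA ⟂ BC ⇒ -6x-6y+228=0] ∩ [|C−(18, 20)|²=72]]
   so C = (24, 14)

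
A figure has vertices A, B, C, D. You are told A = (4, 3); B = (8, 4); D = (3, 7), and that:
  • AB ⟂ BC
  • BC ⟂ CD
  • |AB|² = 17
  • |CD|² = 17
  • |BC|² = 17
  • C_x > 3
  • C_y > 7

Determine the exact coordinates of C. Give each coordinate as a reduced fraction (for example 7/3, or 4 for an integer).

1. C_x = 7  [[AB ⟂ BC ⇒ 4x+1y-36=0] ∩ [|C−(3, 7)|²=17]]
2. C_y = 8  [[AB ⟂ BC ⇒ 4x+1y-36=0] ∩ [|C−(3, 7)|²=17]]
   so C = (7, 8)

C = (7, 8)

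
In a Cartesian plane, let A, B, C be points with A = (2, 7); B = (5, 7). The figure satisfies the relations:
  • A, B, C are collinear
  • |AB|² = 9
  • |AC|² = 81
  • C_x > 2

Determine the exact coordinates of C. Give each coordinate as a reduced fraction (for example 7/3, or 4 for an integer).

C = (11, 7)

1. C_x = 11  [[A, B, C are collinear ⇒ 3y-21=0] ∩ [|C−(2, 7)|²=81]]
2. C_y = 7  [[A, B, C are collinear ⇒ 3y-21=0] ∩ [|C−(2, 7)|²=81]]
   so C = (11, 7)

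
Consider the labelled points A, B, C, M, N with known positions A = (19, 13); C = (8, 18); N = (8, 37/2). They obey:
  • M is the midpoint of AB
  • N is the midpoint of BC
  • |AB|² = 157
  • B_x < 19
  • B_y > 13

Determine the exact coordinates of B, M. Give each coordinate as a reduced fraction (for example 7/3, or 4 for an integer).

B = (8, 19)
M = (27/2, 16)

1. B_x = 8  [B = 2·N−C = 2·(8, 37/2)−(8, 18)]
2. B_y = 19  [B = 2·N−C = 2·(8, 37/2)−(8, 18)]
   so B = (8, 19)
3. M_x = 27/2  [2·M = A+B = (19, 13)+(8, 19)]
4. M_y = 16  [2·M = A+B = (19, 13)+(8, 19)]
   so M = (27/2, 16)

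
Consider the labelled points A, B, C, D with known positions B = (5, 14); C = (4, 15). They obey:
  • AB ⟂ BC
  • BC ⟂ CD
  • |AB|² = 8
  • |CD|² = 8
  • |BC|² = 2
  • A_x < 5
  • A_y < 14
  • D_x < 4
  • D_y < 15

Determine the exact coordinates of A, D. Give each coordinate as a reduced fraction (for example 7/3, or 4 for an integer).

A = (3, 12)
D = (2, 13)

1. A_x = 3  [[AB ⟂ BC ⇒ 1x-1y+9=0] ∩ [|A−(5, 14)|²=8]]
2. A_y = 12  [[AB ⟂ BC ⇒ 1x-1y+9=0] ∩ [|A−(5, 14)|²=8]]
   so A = (3, 12)
3. D_x = 2  [[BC ⟂ CD ⇒ -1x+1y-11=0] ∩ [|D−(4, 15)|²=8]]
4. D_y = 13  [[BC ⟂ CD ⇒ -1x+1y-11=0] ∩ [|D−(4, 15)|²=8]]
   so D = (2, 13)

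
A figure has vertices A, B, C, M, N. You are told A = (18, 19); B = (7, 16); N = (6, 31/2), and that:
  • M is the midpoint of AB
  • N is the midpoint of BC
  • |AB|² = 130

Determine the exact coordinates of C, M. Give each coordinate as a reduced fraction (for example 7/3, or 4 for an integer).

1. M_x = 25/2  [2·M = A+B = (18, 19)+(7, 16)]
2. M_y = 35/2  [2·M = A+B = (18, 19)+(7, 16)]
   so M = (25/2, 35/2)
3. C_x = 5  [C = 2·N−B = 2·(6, 31/2)−(7, 16)]
4. C_y = 15  [C = 2·N−B = 2·(6, 31/2)−(7, 16)]
   so C = (5, 15)

C = (5, 15)
M = (25/2, 35/2)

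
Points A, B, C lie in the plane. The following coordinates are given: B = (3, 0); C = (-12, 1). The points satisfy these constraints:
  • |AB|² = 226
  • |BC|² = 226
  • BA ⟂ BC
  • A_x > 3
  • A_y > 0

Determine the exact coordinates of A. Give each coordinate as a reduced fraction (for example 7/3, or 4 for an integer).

A = (4, 15)

1. A_x = 4  [[BA ⟂ BC ⇒ -15x+1y+45=0] ∩ [|A−(3, 0)|²=226]]
2. A_y = 15  [[BA ⟂ BC ⇒ -15x+1y+45=0] ∩ [|A−(3, 0)|²=226]]
   so A = (4, 15)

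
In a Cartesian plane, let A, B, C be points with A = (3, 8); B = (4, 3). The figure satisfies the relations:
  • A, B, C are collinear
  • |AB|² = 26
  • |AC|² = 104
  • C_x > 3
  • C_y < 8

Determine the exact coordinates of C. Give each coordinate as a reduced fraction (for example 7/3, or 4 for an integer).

C = (5, -2)

1. C_x = 5  [[A, B, C are collinear ⇒ 5x+1y-23=0] ∩ [|C−(3, 8)|²=104]]
2. C_y = -2  [[A, B, C are collinear ⇒ 5x+1y-23=0] ∩ [|C−(3, 8)|²=104]]
   so C = (5, -2)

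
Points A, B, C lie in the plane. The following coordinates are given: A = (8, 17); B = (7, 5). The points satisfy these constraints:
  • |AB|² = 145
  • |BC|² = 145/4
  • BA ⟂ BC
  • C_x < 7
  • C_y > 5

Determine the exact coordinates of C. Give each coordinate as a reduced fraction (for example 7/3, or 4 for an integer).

1. C_x = 1  [[BA ⟂ BC ⇒ 1x+12y-67=0] ∩ [|C−(7, 5)|²=145/4]]
2. C_y = 11/2  [[BA ⟂ BC ⇒ 1x+12y-67=0] ∩ [|C−(7, 5)|²=145/4]]
   so C = (1, 11/2)

C = (1, 11/2)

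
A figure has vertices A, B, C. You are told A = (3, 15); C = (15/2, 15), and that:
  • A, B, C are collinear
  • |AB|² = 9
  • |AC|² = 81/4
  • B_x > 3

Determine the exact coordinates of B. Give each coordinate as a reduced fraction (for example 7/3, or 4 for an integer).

B = (6, 15)

1. B_x = 6  [[A, B, C are collinear ⇒ -9/2y+135/2=0] ∩ [|B−(3, 15)|²=9]]
2. B_y = 15  [[A, B, C are collinear ⇒ -9/2y+135/2=0] ∩ [|B−(3, 15)|²=9]]
   so B = (6, 15)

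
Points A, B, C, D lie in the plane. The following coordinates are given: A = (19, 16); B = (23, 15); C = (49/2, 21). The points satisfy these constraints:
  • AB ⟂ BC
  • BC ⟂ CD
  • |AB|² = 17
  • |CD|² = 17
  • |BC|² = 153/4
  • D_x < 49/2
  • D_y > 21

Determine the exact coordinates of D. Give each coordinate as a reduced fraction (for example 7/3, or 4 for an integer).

1. D_x = 41/2  [[BC ⟂ CD ⇒ 3/2x+6y-651/4=0] ∩ [|D−(49/2, 21)|²=17]]
2. D_y = 22  [[BC ⟂ CD ⇒ 3/2x+6y-651/4=0] ∩ [|D−(49/2, 21)|²=17]]
   so D = (41/2, 22)

D = (41/2, 22)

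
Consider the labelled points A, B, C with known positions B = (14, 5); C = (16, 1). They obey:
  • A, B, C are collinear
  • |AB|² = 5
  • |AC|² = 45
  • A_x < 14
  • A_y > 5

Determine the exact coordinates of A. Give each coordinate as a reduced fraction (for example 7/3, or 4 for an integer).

1. A_x = 13  [[A, B, C are collinear ⇒ 4x+2y-66=0] ∩ [|A−(14, 5)|²=5]]
2. A_y = 7  [[A, B, C are collinear ⇒ 4x+2y-66=0] ∩ [|A−(14, 5)|²=5]]
   so A = (13, 7)

A = (13, 7)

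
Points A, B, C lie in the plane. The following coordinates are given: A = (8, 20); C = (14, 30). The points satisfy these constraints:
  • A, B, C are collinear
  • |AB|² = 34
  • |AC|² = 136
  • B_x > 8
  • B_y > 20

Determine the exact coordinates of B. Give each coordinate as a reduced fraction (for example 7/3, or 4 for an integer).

B = (11, 25)

1. B_x = 11  [[A, B, C are collinear ⇒ 10x-6y+40=0] ∩ [|B−(8, 20)|²=34]]
2. B_y = 25  [[A, B, C are collinear ⇒ 10x-6y+40=0] ∩ [|B−(8, 20)|²=34]]
   so B = (11, 25)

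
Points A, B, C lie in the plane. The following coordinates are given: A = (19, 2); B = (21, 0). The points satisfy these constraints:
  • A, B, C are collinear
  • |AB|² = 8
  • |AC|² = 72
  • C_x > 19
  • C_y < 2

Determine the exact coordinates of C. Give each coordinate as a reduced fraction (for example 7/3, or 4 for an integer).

C = (25, -4)

1. C_x = 25  [[A, B, C are collinear ⇒ 2x+2y-42=0] ∩ [|C−(19, 2)|²=72]]
2. C_y = -4  [[A, B, C are collinear ⇒ 2x+2y-42=0] ∩ [|C−(19, 2)|²=72]]
   so C = (25, -4)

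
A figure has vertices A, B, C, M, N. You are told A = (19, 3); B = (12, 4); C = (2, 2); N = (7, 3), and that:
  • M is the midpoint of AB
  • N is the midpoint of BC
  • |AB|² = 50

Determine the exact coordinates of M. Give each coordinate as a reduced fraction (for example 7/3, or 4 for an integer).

M = (31/2, 7/2)

1. M_x = 31/2  [2·M = A+B = (19, 3)+(12, 4)]
2. M_y = 7/2  [2·M = A+B = (19, 3)+(12, 4)]
   so M = (31/2, 7/2)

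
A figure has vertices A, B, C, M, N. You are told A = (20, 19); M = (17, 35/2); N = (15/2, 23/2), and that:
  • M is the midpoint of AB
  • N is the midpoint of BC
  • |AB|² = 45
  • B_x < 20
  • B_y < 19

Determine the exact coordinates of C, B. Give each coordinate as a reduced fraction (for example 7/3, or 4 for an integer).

1. B_x = 14  [B = 2·M−A = 2·(17, 35/2)−(20, 19)]
2. B_y = 16  [B = 2·M−A = 2·(17, 35/2)−(20, 19)]
   so B = (14, 16)
3. C_x = 1  [C = 2·N−B = 2·(15/2, 23/2)−(14, 16)]
4. C_y = 7  [C = 2·N−B = 2·(15/2, 23/2)−(14, 16)]
   so C = (1, 7)

C = (1, 7)
B = (14, 16)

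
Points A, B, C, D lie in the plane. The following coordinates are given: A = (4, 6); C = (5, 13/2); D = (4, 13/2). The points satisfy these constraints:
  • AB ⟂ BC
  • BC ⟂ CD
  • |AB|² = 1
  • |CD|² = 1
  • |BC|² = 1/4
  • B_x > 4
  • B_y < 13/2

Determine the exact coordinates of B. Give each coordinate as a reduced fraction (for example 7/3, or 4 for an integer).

B = (5, 6)

1. B_x = 5  [[BC ⟂ CD ⇒ 1x-5=0] ∩ [|B−(4, 6)|²=1]]
2. B_y = 6  [[BC ⟂ CD ⇒ 1x-5=0] ∩ [|B−(4, 6)|²=1]]
   so B = (5, 6)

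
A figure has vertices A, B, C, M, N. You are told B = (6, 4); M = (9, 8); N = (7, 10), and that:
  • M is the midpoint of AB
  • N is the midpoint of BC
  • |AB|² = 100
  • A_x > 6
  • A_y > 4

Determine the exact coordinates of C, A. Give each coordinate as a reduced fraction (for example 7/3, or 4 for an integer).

C = (8, 16)
A = (12, 12)

1. A_x = 12  [A = 2·M−B = 2·(9, 8)−(6, 4)]
2. A_y = 12  [A = 2·M−B = 2·(9, 8)−(6, 4)]
   so A = (12, 12)
3. C_x = 8  [C = 2·N−B = 2·(7, 10)−(6, 4)]
4. C_y = 16  [C = 2·N−B = 2·(7, 10)−(6, 4)]
   so C = (8, 16)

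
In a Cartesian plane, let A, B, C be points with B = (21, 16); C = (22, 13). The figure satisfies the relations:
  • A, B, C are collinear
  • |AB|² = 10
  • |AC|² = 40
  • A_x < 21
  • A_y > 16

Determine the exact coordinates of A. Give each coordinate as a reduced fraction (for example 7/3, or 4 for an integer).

1. A_x = 20  [[A, B, C are collinear ⇒ 3x+1y-79=0] ∩ [|A−(21, 16)|²=10]]
2. A_y = 19  [[A, B, C are collinear ⇒ 3x+1y-79=0] ∩ [|A−(21, 16)|²=10]]
   so A = (20, 19)

A = (20, 19)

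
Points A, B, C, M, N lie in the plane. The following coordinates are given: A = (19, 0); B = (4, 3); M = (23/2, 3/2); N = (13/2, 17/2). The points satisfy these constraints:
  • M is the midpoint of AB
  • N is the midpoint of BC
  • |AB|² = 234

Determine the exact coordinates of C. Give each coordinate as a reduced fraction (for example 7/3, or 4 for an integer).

C = (9, 14)

1. C_x = 9  [C = 2·N−B = 2·(13/2, 17/2)−(4, 3)]
2. C_y = 14  [C = 2·N−B = 2·(13/2, 17/2)−(4, 3)]
   so C = (9, 14)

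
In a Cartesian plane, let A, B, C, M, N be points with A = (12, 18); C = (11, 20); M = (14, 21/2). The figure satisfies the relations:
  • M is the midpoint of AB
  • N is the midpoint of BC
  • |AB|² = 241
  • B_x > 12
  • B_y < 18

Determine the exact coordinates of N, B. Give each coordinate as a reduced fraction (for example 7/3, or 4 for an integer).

1. B_x = 16  [B = 2·M−A = 2·(14, 21/2)−(12, 18)]
2. B_y = 3  [B = 2·M−A = 2·(14, 21/2)−(12, 18)]
   so B = (16, 3)
3. N_x = 27/2  [2·N = B+C = (16, 3)+(11, 20)]
4. N_y = 23/2  [2·N = B+C = (16, 3)+(11, 20)]
   so N = (27/2, 23/2)

N = (27/2, 23/2)
B = (16, 3)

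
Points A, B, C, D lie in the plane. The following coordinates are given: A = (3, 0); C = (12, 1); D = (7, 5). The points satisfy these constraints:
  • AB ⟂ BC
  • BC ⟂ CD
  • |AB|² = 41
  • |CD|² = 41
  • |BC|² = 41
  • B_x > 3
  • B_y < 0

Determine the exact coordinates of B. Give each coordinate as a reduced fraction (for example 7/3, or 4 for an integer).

B = (8, -4)

1. B_x = 8  [[BC ⟂ CD ⇒ 5x-4y-56=0] ∩ [|B−(3, 0)|²=41]]
2. B_y = -4  [[BC ⟂ CD ⇒ 5x-4y-56=0] ∩ [|B−(3, 0)|²=41]]
   so B = (8, -4)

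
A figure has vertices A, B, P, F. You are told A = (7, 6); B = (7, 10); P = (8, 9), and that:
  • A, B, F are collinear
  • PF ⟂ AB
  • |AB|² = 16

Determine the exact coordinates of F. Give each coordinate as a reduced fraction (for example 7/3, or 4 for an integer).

F = (7, 9)

1. F_x = 7  [[A, B, F are collinear ⇒ -4x+28=0] ∩ [PF ⟂ AB ⇒ 4y-36=0]]
2. F_y = 9  [[A, B, F are collinear ⇒ -4x+28=0] ∩ [PF ⟂ AB ⇒ 4y-36=0]]
   so F = (7, 9)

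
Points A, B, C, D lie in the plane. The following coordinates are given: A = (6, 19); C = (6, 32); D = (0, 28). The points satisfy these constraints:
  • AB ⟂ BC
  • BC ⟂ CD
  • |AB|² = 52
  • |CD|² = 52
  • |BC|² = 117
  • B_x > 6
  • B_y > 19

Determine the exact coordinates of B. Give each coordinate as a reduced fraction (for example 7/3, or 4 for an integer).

B = (12, 23)

1. B_x = 12  [[BC ⟂ CD ⇒ 6x+4y-164=0] ∩ [|B−(6, 19)|²=52]]
2. B_y = 23  [[BC ⟂ CD ⇒ 6x+4y-164=0] ∩ [|B−(6, 19)|²=52]]
   so B = (12, 23)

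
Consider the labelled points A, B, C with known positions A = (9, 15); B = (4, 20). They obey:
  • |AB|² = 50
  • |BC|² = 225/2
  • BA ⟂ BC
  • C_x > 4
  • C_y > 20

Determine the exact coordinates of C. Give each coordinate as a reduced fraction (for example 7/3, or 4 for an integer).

C = (23/2, 55/2)

1. C_x = 23/2  [[BA ⟂ BC ⇒ 5x-5y+80=0] ∩ [|C−(4, 20)|²=225/2]]
2. C_y = 55/2  [[BA ⟂ BC ⇒ 5x-5y+80=0] ∩ [|C−(4, 20)|²=225/2]]
   so C = (23/2, 55/2)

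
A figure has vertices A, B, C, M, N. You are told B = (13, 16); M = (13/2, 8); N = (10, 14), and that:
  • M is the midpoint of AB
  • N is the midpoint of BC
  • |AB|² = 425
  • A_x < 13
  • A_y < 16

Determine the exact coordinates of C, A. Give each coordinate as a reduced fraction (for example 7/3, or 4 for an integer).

1. A_x = 0  [A = 2·M−B = 2·(13/2, 8)−(13, 16)]
2. A_y = 0  [A = 2·M−B = 2·(13/2, 8)−(13, 16)]
   so A = (0, 0)
3. C_x = 7  [C = 2·N−B = 2·(10, 14)−(13, 16)]
4. C_y = 12  [C = 2·N−B = 2·(10, 14)−(13, 16)]
   so C = (7, 12)

C = (7, 12)
A = (0, 0)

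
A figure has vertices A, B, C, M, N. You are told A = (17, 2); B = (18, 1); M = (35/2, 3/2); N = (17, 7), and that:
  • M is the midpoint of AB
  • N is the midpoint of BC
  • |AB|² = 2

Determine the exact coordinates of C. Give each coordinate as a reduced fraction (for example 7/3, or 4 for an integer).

C = (16, 13)

1. C_x = 16  [C = 2·N−B = 2·(17, 7)−(18, 1)]
2. C_y = 13  [C = 2·N−B = 2·(17, 7)−(18, 1)]
   so C = (16, 13)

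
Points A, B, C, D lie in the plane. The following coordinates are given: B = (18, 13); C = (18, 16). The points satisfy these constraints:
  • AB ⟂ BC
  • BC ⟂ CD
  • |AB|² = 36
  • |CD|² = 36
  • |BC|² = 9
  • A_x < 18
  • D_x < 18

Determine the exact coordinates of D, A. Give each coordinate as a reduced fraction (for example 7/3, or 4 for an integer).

1. D_x = 12  [[BC ⟂ CD ⇒ 3y-48=0] ∩ [|D−(18, 16)|²=36]]
2. D_y = 16  [[BC ⟂ CD ⇒ 3y-48=0] ∩ [|D−(18, 16)|²=36]]
   so D = (12, 16)
3. A_x = 12  [[AB ⟂ BC ⇒ -3y+39=0] ∩ [|A−(18, 13)|²=36]]
4. A_y = 13  [[AB ⟂ BC ⇒ -3y+39=0] ∩ [|A−(18, 13)|²=36]]
   so A = (12, 13)

D = (12, 16)
A = (12, 13)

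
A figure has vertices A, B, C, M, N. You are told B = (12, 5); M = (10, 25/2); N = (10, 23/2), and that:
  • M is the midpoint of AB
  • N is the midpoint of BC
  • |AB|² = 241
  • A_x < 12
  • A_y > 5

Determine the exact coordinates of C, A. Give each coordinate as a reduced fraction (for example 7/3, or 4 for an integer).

C = (8, 18)
A = (8, 20)

1. A_x = 8  [A = 2·M−B = 2·(10, 25/2)−(12, 5)]
2. A_y = 20  [A = 2·M−B = 2·(10, 25/2)−(12, 5)]
   so A = (8, 20)
3. C_x = 8  [C = 2·N−B = 2·(10, 23/2)−(12, 5)]
4. C_y = 18  [C = 2·N−B = 2·(10, 23/2)−(12, 5)]
   so C = (8, 18)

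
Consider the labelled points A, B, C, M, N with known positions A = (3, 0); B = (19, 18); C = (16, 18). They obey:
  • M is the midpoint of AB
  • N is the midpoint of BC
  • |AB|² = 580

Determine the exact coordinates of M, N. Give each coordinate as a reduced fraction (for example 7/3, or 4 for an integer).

1. M_x = 11  [2·M = A+B = (3, 0)+(19, 18)]
2. M_y = 9  [2·M = A+B = (3, 0)+(19, 18)]
   so M = (11, 9)
3. N_x = 35/2  [2·N = B+C = (19, 18)+(16, 18)]
4. N_y = 18  [2·N = B+C = (19, 18)+(16, 18)]
   so N = (35/2, 18)

M = (11, 9)
N = (35/2, 18)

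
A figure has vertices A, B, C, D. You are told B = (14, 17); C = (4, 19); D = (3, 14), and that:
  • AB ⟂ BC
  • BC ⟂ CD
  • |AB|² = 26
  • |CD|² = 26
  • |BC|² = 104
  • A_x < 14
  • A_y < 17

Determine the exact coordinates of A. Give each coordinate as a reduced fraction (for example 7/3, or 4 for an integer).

1. A_x = 13  [[AB ⟂ BC ⇒ 10x-2y-106=0] ∩ [|A−(14, 17)|²=26]]
2. A_y = 12  [[AB ⟂ BC ⇒ 10x-2y-106=0] ∩ [|A−(14, 17)|²=26]]
   so A = (13, 12)

A = (13, 12)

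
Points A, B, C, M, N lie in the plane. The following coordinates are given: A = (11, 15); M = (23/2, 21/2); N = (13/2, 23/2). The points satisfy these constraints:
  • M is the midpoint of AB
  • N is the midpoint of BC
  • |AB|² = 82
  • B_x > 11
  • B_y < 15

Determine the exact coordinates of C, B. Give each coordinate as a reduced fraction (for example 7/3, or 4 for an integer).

C = (1, 17)
B = (12, 6)

1. B_x = 12  [B = 2·M−A = 2·(23/2, 21/2)−(11, 15)]
2. B_y = 6  [B = 2·M−A = 2·(23/2, 21/2)−(11, 15)]
   so B = (12, 6)
3. C_x = 1  [C = 2·N−B = 2·(13/2, 23/2)−(12, 6)]
4. C_y = 17  [C = 2·N−B = 2·(13/2, 23/2)−(12, 6)]
   so C = (1, 17)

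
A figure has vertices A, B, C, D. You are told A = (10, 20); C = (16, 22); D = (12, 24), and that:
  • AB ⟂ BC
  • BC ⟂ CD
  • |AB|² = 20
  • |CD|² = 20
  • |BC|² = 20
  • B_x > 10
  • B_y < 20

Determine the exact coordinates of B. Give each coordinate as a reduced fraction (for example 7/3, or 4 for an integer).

B = (14, 18)

1. B_x = 14  [[BC ⟂ CD ⇒ 4x-2y-20=0] ∩ [|B−(10, 20)|²=20]]
2. B_y = 18  [[BC ⟂ CD ⇒ 4x-2y-20=0] ∩ [|B−(10, 20)|²=20]]
   so B = (14, 18)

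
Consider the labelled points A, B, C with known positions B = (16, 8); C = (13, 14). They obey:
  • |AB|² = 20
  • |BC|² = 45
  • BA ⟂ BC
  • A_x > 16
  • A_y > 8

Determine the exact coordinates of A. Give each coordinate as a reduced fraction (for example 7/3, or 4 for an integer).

1. A_x = 20  [[BA ⟂ BC ⇒ -3x+6y=0] ∩ [|A−(16, 8)|²=20]]
2. A_y = 10  [[BA ⟂ BC ⇒ -3x+6y=0] ∩ [|A−(16, 8)|²=20]]
   so A = (20, 10)

A = (20, 10)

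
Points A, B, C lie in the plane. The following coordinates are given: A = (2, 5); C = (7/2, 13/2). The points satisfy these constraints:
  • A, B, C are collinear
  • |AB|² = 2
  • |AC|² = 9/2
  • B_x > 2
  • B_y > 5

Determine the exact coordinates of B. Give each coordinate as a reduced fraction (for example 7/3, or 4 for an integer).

1. B_x = 3  [[A, B, C are collinear ⇒ 3/2x-3/2y+9/2=0] ∩ [|B−(2, 5)|²=2]]
2. B_y = 6  [[A, B, C are collinear ⇒ 3/2x-3/2y+9/2=0] ∩ [|B−(2, 5)|²=2]]
   so B = (3, 6)

B = (3, 6)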